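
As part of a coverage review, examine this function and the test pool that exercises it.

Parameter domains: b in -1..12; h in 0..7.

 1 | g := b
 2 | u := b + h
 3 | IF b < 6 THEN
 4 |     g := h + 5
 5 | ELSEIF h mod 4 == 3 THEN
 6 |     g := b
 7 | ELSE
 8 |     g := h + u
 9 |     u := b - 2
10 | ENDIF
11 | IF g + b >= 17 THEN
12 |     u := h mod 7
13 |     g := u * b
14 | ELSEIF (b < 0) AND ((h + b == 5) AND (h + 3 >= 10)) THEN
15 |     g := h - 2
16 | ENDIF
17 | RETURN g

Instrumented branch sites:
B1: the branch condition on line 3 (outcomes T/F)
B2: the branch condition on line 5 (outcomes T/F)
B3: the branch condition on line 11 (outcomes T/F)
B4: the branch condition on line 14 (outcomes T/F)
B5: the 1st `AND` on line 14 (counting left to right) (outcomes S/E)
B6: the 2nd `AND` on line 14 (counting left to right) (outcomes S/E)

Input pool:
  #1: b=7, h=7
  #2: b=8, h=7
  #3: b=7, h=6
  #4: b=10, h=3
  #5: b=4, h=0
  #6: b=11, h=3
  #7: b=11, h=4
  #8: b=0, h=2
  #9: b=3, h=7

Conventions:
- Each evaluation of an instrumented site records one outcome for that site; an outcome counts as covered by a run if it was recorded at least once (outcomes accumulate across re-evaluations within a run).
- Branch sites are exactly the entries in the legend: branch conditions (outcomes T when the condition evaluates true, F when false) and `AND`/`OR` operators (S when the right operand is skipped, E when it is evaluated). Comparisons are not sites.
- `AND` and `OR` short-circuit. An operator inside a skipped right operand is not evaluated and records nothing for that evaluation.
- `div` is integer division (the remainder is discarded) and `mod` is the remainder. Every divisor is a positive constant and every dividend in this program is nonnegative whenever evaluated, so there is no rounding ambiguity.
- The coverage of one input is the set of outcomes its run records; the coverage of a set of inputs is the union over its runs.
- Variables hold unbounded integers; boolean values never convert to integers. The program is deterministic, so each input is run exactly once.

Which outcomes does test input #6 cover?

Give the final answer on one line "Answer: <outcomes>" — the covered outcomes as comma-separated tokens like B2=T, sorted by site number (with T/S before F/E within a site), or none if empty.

Event log for input #6 (b=11, h=3):
  B1->F, B2->T, B3->T
as a set, this run covers: B1=F, B2=T, B3=T

Answer: B1=F, B2=T, B3=T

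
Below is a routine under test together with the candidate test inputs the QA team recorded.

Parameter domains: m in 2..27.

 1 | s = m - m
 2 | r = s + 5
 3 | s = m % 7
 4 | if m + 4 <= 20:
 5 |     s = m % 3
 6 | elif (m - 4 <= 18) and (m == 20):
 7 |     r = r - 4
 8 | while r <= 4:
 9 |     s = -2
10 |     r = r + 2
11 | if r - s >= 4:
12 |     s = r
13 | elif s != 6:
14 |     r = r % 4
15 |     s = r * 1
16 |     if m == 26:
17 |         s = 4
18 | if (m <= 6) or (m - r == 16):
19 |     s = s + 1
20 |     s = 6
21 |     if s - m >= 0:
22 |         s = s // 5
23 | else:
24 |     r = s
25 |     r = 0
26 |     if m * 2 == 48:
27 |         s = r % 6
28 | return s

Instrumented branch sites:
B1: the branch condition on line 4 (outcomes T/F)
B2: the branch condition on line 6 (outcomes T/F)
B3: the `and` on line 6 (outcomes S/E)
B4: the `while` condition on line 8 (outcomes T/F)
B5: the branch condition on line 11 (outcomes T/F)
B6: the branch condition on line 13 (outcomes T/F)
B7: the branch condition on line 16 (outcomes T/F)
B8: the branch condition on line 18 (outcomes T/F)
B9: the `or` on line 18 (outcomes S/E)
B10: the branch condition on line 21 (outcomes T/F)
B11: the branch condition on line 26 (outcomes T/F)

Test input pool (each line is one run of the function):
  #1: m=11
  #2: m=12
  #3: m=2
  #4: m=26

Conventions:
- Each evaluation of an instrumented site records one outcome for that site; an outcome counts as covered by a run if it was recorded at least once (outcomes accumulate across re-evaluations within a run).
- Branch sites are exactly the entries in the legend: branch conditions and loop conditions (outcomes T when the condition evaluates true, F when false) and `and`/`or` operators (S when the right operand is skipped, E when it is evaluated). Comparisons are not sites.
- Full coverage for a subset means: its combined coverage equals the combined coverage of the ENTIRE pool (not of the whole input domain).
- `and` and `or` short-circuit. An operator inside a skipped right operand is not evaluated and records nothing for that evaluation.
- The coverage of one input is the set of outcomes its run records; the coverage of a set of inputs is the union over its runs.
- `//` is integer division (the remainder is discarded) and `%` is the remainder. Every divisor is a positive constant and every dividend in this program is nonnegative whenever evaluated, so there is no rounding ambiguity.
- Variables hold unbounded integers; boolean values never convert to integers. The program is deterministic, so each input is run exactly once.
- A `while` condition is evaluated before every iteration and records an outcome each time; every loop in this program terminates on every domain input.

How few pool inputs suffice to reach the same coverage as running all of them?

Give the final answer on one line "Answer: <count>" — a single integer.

#1 (m=11) -> B1->T, B4->F, B5->F, B6->T, B7->F, B9->E, B8->F, B11->F; covered: B1=T, B4=F, B5=F, B6=T, B7=F, B8=F, B9=E, B11=F
#2 (m=12) -> B1->T, B4->F, B5->T, B9->E, B8->F, B11->F; covered: B1=T, B4=F, B5=T, B8=F, B9=E, B11=F
#3 (m=2) -> B1->T, B4->F, B5->F, B6->T, B7->F, B9->S, B8->T, B10->T; covered: B1=T, B4=F, B5=F, B6=T, B7=F, B8=T, B9=S, B10=T
#4 (m=26) -> B1->F, B3->S, B2->F, B4->F, B5->F, B6->T, B7->T, B9->E, B8->F, B11->F; covered: B1=F, B2=F, B3=S, B4=F, B5=F, B6=T, B7=T, B8=F, B9=E, B11=F
the full pool covers 16 outcomes: B1=T, B1=F, B2=F, B3=S, B4=F, B5=T, B5=F, B6=T, B7=T, B7=F, B8=T, B8=F, B9=S, B9=E, B10=T, B11=F
size 1 is not enough: best union over all size-1 subsets is 10/16
size 2 is not enough: best union over all size-2 subsets is 15/16
inputs {2, 3, 4} (size 3) cover everything; no size-3 subset with a lexicographically smaller index list covers all 16

Answer: 3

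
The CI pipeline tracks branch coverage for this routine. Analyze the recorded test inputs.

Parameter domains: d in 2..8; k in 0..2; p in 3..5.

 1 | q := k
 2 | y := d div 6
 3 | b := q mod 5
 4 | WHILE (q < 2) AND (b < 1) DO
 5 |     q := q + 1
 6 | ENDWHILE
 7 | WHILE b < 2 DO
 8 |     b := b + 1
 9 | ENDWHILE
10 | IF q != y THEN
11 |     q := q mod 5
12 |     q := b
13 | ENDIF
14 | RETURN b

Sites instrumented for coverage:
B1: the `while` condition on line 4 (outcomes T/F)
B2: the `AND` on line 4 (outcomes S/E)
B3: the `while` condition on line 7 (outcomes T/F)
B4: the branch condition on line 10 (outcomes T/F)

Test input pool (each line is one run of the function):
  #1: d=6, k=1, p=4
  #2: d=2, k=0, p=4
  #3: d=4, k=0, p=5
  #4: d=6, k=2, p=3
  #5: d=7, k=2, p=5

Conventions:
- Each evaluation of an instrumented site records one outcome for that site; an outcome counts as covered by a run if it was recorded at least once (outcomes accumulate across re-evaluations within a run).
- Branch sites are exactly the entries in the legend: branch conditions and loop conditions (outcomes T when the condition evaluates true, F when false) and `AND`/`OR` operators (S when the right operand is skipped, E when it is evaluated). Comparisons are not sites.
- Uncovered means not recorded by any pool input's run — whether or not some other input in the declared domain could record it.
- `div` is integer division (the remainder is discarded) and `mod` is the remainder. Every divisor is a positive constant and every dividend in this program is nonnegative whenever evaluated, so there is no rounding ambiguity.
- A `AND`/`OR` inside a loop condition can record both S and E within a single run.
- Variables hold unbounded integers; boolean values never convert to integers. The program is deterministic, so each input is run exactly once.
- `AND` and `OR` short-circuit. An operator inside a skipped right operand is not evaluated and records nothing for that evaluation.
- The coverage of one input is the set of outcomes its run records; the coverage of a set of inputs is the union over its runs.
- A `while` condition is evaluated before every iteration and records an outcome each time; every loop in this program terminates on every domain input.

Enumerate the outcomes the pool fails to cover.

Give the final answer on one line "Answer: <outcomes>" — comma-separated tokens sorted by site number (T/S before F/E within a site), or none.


input #1 (d=6, k=1, p=4): covers B1=F, B2=E, B3=T, B3=F, B4=F
input #2 (d=2, k=0, p=4): covers B1=T, B1=F, B2=S, B2=E, B3=T, B3=F, B4=T
input #3 (d=4, k=0, p=5): covers B1=T, B1=F, B2=S, B2=E, B3=T, B3=F, B4=T
input #4 (d=6, k=2, p=3): covers B1=F, B2=S, B3=F, B4=T
input #5 (d=7, k=2, p=5): covers B1=F, B2=S, B3=F, B4=T
union over the pool: B1=T, B1=F, B2=S, B2=E, B3=T, B3=F, B4=T, B4=F
uncovered (0 of 8): none
Answer: none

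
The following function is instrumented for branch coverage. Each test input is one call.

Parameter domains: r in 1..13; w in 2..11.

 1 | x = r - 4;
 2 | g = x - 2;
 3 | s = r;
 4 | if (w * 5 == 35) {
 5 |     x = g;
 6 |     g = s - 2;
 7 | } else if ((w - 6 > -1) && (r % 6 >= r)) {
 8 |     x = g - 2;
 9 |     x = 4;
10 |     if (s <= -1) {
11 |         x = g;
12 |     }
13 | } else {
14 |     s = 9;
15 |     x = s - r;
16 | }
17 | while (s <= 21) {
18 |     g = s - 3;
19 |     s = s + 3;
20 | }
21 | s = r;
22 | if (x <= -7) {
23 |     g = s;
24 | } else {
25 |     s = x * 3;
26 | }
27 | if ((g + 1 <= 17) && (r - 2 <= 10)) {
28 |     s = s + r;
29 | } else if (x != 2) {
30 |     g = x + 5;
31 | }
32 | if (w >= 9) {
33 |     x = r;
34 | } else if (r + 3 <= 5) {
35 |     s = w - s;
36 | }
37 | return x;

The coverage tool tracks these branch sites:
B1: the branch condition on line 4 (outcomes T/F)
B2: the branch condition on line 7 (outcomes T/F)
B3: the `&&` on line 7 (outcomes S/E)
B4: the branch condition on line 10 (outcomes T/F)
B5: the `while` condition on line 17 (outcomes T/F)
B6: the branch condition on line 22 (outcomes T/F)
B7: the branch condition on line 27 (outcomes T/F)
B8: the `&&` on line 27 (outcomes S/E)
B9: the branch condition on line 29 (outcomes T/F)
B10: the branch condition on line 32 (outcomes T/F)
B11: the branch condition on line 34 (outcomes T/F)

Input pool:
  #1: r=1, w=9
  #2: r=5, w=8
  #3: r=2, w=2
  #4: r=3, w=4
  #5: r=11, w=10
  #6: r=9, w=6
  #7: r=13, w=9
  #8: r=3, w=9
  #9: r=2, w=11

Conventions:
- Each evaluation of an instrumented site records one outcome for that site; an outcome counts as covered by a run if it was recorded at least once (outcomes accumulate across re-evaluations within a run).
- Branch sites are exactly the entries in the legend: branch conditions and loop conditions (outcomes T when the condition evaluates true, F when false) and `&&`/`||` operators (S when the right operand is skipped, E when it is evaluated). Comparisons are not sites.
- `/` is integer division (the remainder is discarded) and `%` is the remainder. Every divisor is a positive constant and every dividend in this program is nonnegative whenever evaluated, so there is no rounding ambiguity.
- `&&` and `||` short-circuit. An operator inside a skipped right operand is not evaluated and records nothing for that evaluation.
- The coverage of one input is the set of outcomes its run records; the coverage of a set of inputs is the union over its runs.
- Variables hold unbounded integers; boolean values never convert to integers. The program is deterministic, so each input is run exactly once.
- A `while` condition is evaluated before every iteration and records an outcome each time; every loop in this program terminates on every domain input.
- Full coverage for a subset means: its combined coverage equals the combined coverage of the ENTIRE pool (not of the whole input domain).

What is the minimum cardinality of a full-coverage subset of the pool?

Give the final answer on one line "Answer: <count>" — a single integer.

input #1, r=1, w=9: events B1->F, B3->E, B2->T, B4->F, B5->T, B5->T, B5->T, B5->T, B5->T, B5->T, B5->T, B5->F, B6->F, B8->E, ...; outcomes B1=F, B2=T, B3=E, B4=F, B5=T, B5=F, B6=F, B7=T, B8=E, B10=T
input #2, r=5, w=8: events B1->F, B3->E, B2->T, B4->F, B5->T, B5->T, B5->T, B5->T, B5->T, B5->T, B5->F, B6->F, B8->S, B7->F, ...; outcomes B1=F, B2=T, B3=E, B4=F, B5=T, B5=F, B6=F, B7=F, B8=S, B9=T, B10=F, B11=F
input #3, r=2, w=2: events B1->F, B3->S, B2->F, B5->T, B5->T, B5->T, B5->T, B5->T, B5->F, B6->F, B8->S, B7->F, B9->T, B10->F, ...; outcomes B1=F, B2=F, B3=S, B5=T, B5=F, B6=F, B7=F, B8=S, B9=T, B10=F, B11=T
input #4, r=3, w=4: events B1->F, B3->S, B2->F, B5->T, B5->T, B5->T, B5->T, B5->T, B5->F, B6->F, B8->S, B7->F, B9->T, B10->F, ...; outcomes B1=F, B2=F, B3=S, B5=T, B5=F, B6=F, B7=F, B8=S, B9=T, B10=F, B11=F
input #5, r=11, w=10: events B1->F, B3->E, B2->F, B5->T, B5->T, B5->T, B5->T, B5->T, B5->F, B6->F, B8->S, B7->F, B9->T, B10->T; outcomes B1=F, B2=F, B3=E, B5=T, B5=F, B6=F, B7=F, B8=S, B9=T, B10=T
input #6, r=9, w=6: events B1->F, B3->E, B2->F, B5->T, B5->T, B5->T, B5->T, B5->T, B5->F, B6->F, B8->S, B7->F, B9->T, B10->F, ...; outcomes B1=F, B2=F, B3=E, B5=T, B5=F, B6=F, B7=F, B8=S, B9=T, B10=F, B11=F
input #7, r=13, w=9: events B1->F, B3->E, B2->F, B5->T, B5->T, B5->T, B5->T, B5->T, B5->F, B6->F, B8->S, B7->F, B9->T, B10->T; outcomes B1=F, B2=F, B3=E, B5=T, B5=F, B6=F, B7=F, B8=S, B9=T, B10=T
input #8, r=3, w=9: events B1->F, B3->E, B2->T, B4->F, B5->T, B5->T, B5->T, B5->T, B5->T, B5->T, B5->T, B5->F, B6->F, B8->S, ...; outcomes B1=F, B2=T, B3=E, B4=F, B5=T, B5=F, B6=F, B7=F, B8=S, B9=T, B10=T
input #9, r=2, w=11: events B1->F, B3->E, B2->T, B4->F, B5->T, B5->T, B5->T, B5->T, B5->T, B5->T, B5->T, B5->F, B6->F, B8->S, ...; outcomes B1=F, B2=T, B3=E, B4=F, B5=T, B5=F, B6=F, B7=F, B8=S, B9=T, B10=T
union over all inputs: B1=F, B2=T, B2=F, B3=S, B3=E, B4=F, B5=T, B5=F, B6=F, B7=T, B7=F, B8=S, B8=E, B9=T, B10=T, B10=F, B11=T, B11=F (18 outcomes)
checked all size-1 subsets: none covers 18 outcomes (max 12/18)
checked all size-2 subsets: none covers 18 outcomes (max 17/18)
the canonical winner is {1, 2, 3}: size 3, full 18-outcome coverage, earliest index list among size-3 covers

Answer: 3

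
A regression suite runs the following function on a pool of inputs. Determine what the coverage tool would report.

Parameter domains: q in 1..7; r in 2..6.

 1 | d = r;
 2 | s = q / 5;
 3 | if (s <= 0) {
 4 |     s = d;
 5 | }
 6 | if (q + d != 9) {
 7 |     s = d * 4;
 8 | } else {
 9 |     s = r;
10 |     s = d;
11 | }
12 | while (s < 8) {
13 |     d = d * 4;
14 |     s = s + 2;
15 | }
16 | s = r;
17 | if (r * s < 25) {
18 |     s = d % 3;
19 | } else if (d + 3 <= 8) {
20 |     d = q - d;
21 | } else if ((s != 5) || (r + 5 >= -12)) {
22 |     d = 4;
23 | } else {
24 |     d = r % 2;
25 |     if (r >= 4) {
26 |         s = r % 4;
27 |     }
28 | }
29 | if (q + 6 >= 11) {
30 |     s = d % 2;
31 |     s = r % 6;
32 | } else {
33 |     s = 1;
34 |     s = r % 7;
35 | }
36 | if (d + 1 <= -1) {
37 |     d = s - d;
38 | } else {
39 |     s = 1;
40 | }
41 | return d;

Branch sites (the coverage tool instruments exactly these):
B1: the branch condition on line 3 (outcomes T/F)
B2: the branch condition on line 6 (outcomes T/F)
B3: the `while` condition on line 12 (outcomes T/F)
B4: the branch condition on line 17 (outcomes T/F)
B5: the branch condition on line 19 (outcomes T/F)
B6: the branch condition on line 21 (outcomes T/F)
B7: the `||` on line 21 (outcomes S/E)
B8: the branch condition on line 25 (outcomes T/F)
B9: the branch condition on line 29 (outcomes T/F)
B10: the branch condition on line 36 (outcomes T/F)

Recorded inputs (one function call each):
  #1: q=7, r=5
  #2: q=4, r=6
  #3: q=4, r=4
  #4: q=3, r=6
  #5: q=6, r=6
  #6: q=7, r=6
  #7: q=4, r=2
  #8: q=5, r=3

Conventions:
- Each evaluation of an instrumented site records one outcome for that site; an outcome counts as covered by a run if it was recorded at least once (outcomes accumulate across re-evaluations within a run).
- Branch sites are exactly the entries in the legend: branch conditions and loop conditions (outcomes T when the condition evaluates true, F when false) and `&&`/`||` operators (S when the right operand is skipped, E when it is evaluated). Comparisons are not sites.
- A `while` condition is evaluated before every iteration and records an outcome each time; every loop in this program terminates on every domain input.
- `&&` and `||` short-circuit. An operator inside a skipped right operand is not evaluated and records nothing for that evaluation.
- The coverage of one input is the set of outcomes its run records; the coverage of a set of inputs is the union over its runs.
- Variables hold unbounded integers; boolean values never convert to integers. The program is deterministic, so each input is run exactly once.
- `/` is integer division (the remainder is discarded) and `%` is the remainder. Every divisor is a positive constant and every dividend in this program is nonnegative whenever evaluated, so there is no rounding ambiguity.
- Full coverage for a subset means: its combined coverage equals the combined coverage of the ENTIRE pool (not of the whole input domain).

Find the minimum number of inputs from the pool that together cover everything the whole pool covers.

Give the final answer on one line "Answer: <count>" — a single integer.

run #1 (q=7, r=5) runs B1->F, B2->T, B3->F, B4->F, B5->T, B9->T, B10->F; records B1=F, B2=T, B3=F, B4=F, B5=T, B9=T, B10=F
run #2 (q=4, r=6) runs B1->T, B2->T, B3->F, B4->F, B5->F, B7->S, B6->T, B9->F, B10->F; records B1=T, B2=T, B3=F, B4=F, B5=F, B6=T, B7=S, B9=F, B10=F
run #3 (q=4, r=4) runs B1->T, B2->T, B3->F, B4->T, B9->F, B10->F; records B1=T, B2=T, B3=F, B4=T, B9=F, B10=F
run #4 (q=3, r=6) runs B1->T, B2->F, B3->T, B3->F, B4->F, B5->F, B7->S, B6->T, B9->F, B10->F; records B1=T, B2=F, B3=T, B3=F, B4=F, B5=F, B6=T, B7=S, B9=F, B10=F
run #5 (q=6, r=6) runs B1->F, B2->T, B3->F, B4->F, B5->F, B7->S, B6->T, B9->T, B10->F; records B1=F, B2=T, B3=F, B4=F, B5=F, B6=T, B7=S, B9=T, B10=F
run #6 (q=7, r=6) runs B1->F, B2->T, B3->F, B4->F, B5->F, B7->S, B6->T, B9->T, B10->F; records B1=F, B2=T, B3=F, B4=F, B5=F, B6=T, B7=S, B9=T, B10=F
run #7 (q=4, r=2) runs B1->T, B2->T, B3->F, B4->T, B9->F, B10->F; records B1=T, B2=T, B3=F, B4=T, B9=F, B10=F
run #8 (q=5, r=3) runs B1->F, B2->T, B3->F, B4->T, B9->T, B10->F; records B1=F, B2=T, B3=F, B4=T, B9=T, B10=F
together the pool reaches 15 outcomes: B1=T, B1=F, B2=T, B2=F, B3=T, B3=F, B4=T, B4=F, B5=T, B5=F, B6=T, B7=S, B9=T, B9=F, B10=F
no size-1 subset reaches all 15 outcomes (best union: 10/15)
no size-2 subset reaches all 15 outcomes (best union: 14/15)
size 3: inputs {1, 3, 4} cover all 15 outcomes, and no lexicographically smaller subset of this size does

Answer: 3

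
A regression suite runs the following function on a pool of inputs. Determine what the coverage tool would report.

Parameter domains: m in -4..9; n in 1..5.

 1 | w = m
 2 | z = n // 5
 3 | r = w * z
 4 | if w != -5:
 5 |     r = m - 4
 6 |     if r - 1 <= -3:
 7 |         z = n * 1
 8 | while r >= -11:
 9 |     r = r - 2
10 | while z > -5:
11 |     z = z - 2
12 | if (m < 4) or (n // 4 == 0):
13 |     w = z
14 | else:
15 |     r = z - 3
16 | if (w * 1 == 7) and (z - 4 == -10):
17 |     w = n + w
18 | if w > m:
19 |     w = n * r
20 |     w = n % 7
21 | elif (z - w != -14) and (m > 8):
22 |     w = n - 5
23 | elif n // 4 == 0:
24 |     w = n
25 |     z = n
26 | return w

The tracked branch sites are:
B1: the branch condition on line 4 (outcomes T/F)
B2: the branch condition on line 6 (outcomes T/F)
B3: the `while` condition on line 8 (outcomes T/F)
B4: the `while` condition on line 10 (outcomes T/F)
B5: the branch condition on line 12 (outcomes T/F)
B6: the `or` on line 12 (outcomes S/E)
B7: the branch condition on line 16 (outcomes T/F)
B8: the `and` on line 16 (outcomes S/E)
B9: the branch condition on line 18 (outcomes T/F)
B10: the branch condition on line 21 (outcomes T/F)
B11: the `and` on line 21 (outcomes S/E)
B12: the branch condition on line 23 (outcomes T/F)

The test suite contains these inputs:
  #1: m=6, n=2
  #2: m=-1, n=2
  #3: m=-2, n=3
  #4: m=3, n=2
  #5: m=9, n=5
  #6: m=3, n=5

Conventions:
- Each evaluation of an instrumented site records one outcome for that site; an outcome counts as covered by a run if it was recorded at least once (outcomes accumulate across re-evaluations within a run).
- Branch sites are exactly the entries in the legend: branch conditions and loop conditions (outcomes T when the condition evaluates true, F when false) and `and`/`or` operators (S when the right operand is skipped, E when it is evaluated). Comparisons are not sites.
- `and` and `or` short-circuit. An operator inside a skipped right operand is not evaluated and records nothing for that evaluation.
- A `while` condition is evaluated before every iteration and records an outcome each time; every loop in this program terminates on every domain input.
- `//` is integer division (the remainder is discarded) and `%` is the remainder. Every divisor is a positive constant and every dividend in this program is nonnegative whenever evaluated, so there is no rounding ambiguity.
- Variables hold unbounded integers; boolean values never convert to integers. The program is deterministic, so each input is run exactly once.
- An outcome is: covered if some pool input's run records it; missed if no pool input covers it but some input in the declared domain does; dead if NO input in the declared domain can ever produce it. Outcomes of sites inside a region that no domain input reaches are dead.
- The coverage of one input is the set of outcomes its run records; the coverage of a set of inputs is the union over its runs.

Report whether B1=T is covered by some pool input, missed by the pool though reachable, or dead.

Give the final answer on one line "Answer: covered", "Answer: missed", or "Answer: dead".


B1=T is recorded by pool input(s) 1, 2, 3, 4, 5, 6 -> covered
Answer: covered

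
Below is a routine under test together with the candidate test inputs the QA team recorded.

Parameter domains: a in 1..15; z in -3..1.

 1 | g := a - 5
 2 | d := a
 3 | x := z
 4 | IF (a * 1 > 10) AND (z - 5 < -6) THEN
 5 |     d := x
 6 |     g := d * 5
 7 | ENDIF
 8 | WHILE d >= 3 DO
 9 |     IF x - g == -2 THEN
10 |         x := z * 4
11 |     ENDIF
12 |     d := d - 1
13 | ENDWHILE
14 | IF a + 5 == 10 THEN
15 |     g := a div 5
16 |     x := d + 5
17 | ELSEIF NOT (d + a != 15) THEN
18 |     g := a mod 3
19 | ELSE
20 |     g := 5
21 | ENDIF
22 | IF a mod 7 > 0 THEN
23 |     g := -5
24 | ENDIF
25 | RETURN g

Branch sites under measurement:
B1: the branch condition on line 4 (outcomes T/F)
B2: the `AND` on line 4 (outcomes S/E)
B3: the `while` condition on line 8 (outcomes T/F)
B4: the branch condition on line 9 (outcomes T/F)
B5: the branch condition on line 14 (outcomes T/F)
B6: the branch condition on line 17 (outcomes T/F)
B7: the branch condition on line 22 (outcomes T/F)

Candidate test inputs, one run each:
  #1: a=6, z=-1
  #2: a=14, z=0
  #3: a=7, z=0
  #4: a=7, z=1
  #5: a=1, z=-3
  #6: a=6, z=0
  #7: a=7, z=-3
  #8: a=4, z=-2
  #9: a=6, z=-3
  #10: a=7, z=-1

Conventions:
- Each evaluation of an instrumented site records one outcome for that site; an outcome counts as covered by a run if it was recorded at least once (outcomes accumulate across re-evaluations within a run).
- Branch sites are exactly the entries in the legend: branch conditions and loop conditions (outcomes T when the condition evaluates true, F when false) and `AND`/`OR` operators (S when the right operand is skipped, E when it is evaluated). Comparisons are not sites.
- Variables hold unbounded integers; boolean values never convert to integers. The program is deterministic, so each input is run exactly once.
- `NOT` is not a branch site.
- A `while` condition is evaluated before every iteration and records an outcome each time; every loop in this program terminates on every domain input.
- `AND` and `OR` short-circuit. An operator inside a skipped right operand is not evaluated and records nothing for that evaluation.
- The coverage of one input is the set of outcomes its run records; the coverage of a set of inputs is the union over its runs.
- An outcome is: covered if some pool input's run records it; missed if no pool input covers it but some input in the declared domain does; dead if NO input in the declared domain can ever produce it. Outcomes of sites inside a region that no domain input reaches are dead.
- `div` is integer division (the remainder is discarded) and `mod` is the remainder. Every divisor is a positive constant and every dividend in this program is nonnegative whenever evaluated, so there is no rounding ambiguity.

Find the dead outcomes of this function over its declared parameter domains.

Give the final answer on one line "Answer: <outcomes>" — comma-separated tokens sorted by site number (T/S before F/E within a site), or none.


sweeping the full domain (75 inputs) for each outcome:
  reachable outcomes have witnesses, e.g. B1=T (e.g. a=11, z=-3), B1=F (e.g. a=1, z=-3), B2=S (e.g. a=1, z=-3), B2=E (e.g. a=11, z=-3)
Answer: none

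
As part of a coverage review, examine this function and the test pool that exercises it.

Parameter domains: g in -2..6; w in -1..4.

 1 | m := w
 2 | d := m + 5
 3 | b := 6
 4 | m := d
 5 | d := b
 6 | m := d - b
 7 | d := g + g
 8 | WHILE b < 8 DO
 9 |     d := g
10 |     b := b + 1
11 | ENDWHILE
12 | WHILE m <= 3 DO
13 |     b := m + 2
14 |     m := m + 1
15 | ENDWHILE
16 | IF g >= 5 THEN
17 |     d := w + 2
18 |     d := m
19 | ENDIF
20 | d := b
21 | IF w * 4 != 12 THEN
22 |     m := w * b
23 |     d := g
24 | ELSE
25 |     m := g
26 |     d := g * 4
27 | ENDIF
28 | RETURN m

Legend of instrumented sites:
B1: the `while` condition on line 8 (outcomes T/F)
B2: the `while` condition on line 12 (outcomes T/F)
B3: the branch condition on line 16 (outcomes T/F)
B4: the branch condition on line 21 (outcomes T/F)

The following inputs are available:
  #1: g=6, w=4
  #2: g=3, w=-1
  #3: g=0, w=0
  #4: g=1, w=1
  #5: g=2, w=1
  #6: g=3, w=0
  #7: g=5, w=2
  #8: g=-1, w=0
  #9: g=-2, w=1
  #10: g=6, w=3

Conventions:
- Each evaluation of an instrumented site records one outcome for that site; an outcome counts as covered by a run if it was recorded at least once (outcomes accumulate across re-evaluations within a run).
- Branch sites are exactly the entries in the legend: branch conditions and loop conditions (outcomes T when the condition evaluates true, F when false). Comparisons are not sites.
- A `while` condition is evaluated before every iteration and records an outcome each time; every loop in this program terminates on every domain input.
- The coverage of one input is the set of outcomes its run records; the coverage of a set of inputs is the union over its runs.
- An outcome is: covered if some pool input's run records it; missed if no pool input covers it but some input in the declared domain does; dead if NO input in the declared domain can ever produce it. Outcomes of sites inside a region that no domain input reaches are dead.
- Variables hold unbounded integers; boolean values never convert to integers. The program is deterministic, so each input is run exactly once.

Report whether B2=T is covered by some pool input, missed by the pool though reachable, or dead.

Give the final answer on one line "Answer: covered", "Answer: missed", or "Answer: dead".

B2=T is recorded by pool input(s) 1, 2, 3, 4, 5, 6, 7, 8, 9, 10 -> covered

Answer: covered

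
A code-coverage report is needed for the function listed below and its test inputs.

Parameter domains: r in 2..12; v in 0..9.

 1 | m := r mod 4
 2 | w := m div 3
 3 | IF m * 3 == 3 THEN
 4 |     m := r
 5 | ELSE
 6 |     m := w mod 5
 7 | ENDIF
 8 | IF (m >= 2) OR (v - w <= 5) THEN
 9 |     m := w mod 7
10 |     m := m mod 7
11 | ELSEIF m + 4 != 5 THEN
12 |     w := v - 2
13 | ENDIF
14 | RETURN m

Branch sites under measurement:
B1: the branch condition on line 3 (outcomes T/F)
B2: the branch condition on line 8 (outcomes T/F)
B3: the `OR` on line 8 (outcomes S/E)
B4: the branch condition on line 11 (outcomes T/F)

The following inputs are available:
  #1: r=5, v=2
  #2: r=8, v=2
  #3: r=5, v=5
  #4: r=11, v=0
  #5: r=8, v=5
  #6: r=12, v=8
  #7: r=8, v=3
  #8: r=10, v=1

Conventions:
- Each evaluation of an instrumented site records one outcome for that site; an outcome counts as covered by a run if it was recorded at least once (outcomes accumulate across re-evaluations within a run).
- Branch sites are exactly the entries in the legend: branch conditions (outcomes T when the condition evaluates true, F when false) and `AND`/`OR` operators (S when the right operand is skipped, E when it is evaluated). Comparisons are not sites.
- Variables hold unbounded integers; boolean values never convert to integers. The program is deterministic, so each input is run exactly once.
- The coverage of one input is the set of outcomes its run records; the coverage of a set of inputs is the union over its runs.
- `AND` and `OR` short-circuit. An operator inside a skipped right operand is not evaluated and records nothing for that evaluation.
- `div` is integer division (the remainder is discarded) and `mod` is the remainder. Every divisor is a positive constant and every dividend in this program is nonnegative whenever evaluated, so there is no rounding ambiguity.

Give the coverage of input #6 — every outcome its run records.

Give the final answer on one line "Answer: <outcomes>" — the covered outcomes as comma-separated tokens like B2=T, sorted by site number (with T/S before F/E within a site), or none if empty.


Event log for input #6 (r=12, v=8):
  B1->F, B3->E, B2->F, B4->T
collecting distinct outcomes: B1=F, B2=F, B3=E, B4=T
Answer: B1=F, B2=F, B3=E, B4=T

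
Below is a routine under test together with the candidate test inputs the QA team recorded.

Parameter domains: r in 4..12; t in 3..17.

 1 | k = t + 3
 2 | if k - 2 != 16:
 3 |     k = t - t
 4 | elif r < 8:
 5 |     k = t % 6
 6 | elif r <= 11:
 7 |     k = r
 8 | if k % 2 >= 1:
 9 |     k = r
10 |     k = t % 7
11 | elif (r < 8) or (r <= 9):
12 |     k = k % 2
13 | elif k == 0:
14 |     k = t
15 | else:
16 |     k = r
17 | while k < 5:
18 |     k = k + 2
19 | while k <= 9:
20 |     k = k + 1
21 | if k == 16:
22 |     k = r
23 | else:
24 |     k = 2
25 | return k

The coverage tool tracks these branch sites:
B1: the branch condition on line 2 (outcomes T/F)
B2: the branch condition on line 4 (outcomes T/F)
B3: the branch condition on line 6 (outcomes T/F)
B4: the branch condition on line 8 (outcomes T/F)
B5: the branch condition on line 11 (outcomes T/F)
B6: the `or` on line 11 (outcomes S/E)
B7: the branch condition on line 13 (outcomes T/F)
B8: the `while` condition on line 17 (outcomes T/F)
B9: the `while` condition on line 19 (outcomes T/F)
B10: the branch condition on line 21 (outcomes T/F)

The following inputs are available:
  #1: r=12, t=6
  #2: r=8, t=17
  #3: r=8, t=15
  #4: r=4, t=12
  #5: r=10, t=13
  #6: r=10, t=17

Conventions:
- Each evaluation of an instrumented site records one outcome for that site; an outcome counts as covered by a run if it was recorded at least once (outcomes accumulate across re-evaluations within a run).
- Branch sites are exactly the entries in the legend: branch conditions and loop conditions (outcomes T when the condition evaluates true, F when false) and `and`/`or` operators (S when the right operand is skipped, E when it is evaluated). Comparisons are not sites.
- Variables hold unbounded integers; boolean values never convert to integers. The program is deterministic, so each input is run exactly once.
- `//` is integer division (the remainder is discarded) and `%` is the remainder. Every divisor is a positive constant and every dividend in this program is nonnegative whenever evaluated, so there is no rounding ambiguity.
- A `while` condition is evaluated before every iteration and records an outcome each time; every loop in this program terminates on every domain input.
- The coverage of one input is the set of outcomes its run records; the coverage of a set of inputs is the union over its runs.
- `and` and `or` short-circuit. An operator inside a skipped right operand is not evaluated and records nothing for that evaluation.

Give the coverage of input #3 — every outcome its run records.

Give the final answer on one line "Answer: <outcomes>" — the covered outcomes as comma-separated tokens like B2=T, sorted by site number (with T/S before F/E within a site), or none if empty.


Simulating input #3 (r=8, t=15) step by step:
  B1->F, B2->F, B3->T, B4->F, B6->E, B5->T, B8->T, B8->T, B8->T, B8->F
  B9->T, B9->T, B9->T, B9->T, B9->F, B10->F
deduplicating events, the covered set is: B1=F, B2=F, B3=T, B4=F, B5=T, B6=E, B8=T, B8=F, B9=T, B9=F, B10=F
Answer: B1=F, B2=F, B3=T, B4=F, B5=T, B6=E, B8=T, B8=F, B9=T, B9=F, B10=F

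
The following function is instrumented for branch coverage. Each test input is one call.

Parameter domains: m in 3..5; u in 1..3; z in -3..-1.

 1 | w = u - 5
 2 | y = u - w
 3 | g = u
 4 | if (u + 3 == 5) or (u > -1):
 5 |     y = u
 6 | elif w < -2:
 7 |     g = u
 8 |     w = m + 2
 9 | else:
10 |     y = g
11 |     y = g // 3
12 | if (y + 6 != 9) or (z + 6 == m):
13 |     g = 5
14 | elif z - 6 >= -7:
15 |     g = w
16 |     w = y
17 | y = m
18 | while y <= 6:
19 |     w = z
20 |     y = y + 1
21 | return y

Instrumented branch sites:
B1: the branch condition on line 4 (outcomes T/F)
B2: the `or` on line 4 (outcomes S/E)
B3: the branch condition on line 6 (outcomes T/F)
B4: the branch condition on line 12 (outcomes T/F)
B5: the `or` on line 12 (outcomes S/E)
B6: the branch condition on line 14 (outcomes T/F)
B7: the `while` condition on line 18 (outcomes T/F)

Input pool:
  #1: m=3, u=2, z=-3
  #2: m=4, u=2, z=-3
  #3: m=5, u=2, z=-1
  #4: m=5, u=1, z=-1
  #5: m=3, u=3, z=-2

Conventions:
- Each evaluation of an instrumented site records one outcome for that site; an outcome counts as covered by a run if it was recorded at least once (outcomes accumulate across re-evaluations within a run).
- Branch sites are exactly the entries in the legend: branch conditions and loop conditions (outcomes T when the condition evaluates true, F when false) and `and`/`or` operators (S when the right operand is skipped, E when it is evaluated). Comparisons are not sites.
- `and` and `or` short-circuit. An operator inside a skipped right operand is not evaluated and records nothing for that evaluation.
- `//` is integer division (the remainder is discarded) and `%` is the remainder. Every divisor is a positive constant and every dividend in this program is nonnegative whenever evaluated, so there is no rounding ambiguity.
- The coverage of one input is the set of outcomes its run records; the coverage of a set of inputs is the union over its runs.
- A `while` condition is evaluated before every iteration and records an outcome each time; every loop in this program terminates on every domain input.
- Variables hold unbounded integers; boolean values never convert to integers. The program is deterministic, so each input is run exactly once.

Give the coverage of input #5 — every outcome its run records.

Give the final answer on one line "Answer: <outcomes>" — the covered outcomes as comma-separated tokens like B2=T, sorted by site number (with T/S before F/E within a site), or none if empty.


Event log for input #5 (m=3, u=3, z=-2):
  B2->E, B1->T, B5->E, B4->F, B6->F, B7->T, B7->T, B7->T, B7->T, B7->F
deduplicating events, the covered set is: B1=T, B2=E, B4=F, B5=E, B6=F, B7=T, B7=F
Answer: B1=T, B2=E, B4=F, B5=E, B6=F, B7=T, B7=F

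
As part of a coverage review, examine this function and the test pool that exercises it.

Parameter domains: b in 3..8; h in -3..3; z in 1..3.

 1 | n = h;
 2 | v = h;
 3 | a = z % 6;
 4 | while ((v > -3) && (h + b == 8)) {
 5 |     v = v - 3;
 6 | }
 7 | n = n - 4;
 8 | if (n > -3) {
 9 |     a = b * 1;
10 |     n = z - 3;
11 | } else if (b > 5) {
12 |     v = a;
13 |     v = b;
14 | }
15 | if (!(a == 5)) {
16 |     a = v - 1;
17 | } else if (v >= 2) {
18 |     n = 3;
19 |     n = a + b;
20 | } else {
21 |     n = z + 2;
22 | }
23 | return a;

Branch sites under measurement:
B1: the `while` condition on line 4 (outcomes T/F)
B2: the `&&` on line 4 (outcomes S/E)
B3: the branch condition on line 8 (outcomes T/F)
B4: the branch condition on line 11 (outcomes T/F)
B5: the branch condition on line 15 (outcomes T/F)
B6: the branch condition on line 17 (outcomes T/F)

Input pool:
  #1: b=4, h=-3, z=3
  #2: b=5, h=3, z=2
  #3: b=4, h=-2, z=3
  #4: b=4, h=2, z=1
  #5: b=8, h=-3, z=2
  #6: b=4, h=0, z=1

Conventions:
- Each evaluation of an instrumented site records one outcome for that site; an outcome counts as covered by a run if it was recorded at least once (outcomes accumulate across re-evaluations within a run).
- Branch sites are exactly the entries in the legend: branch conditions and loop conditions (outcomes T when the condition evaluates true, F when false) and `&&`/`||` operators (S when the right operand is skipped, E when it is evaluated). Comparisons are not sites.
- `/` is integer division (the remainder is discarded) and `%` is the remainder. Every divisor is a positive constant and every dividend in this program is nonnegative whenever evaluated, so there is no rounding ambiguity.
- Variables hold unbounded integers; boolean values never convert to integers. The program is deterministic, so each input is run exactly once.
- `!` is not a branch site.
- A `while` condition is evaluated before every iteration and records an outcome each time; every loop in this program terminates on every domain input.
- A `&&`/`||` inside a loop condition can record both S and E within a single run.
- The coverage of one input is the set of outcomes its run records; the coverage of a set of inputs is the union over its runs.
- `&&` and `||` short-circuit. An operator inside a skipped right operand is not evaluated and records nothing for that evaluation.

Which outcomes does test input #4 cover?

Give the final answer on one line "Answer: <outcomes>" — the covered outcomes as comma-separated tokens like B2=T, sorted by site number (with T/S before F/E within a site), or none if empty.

Simulating input #4 (b=4, h=2, z=1) step by step:
  B2->E, B1->F, B3->T, B5->T
as a set, this run covers: B1=F, B2=E, B3=T, B5=T

Answer: B1=F, B2=E, B3=T, B5=T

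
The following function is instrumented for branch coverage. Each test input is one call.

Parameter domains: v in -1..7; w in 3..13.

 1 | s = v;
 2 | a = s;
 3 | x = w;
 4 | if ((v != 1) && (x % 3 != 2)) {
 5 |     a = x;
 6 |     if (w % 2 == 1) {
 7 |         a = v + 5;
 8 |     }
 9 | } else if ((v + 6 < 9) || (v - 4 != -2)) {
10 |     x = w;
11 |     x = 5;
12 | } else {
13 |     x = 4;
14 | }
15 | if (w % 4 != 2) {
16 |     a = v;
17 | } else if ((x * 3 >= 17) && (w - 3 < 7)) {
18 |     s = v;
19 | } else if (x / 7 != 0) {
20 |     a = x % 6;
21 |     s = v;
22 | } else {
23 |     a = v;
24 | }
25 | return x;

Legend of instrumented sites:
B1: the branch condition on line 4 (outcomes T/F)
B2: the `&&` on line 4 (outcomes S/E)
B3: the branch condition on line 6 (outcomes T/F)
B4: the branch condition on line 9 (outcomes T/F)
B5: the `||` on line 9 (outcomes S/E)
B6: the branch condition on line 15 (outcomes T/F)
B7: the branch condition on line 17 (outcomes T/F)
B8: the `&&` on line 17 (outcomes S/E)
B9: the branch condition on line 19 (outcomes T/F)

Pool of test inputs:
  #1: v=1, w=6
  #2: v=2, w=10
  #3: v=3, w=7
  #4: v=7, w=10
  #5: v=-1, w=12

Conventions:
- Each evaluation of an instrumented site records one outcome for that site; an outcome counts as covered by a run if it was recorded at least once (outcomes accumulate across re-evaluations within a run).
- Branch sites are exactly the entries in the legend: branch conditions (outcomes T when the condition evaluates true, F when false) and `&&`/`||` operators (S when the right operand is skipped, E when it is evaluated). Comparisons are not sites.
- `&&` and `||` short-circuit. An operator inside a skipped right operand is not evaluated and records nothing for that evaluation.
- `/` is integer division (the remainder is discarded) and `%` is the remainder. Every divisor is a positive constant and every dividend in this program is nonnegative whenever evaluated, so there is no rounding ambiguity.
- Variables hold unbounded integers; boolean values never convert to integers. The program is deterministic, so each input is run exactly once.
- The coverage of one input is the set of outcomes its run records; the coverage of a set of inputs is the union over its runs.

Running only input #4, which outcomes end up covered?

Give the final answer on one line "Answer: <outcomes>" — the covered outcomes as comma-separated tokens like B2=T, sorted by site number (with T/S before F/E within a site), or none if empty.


Simulating input #4 (v=7, w=10) step by step:
  B2->E, B1->T, B3->F, B6->F, B8->E, B7->F, B9->T
as a set, this run covers: B1=T, B2=E, B3=F, B6=F, B7=F, B8=E, B9=T
Answer: B1=T, B2=E, B3=F, B6=F, B7=F, B8=E, B9=T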